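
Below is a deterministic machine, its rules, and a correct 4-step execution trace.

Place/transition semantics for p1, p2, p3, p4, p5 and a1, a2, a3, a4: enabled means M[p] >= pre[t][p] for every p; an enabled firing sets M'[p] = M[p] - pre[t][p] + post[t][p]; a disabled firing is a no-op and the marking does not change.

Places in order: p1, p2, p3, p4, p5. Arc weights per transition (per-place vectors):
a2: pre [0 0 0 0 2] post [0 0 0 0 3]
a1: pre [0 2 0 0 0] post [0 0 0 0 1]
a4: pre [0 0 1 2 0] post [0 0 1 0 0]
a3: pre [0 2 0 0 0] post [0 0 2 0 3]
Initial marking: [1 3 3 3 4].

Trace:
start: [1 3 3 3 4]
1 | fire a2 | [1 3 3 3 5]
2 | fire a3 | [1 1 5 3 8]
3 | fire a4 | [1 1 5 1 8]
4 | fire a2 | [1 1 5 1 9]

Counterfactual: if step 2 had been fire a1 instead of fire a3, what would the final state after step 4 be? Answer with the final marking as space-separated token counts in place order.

(re-executing from step 2 with the substitution; state before step 2: [1 3 3 3 5])
2 | fire a1 | [1 1 3 3 6]
3 | fire a4 | [1 1 3 1 6]
4 | fire a2 | [1 1 3 1 7]

1 1 3 1 7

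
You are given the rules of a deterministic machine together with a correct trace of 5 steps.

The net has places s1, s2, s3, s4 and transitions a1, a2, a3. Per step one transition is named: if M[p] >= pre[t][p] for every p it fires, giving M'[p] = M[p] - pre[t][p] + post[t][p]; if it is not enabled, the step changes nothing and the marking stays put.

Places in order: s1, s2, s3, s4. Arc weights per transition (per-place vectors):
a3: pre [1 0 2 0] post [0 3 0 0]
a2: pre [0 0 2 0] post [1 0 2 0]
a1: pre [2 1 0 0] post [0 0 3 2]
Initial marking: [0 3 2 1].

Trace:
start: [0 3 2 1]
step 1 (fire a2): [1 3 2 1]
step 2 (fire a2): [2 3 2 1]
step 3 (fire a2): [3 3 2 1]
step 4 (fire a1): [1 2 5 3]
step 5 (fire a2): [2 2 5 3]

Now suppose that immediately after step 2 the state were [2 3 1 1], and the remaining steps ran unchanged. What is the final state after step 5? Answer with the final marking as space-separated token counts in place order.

1 2 4 3

state after step 2 := [2 3 1 1]
step 3 (fire a2): [2 3 1 1]
step 4 (fire a1): [0 2 4 3]
step 5 (fire a2): [1 2 4 3]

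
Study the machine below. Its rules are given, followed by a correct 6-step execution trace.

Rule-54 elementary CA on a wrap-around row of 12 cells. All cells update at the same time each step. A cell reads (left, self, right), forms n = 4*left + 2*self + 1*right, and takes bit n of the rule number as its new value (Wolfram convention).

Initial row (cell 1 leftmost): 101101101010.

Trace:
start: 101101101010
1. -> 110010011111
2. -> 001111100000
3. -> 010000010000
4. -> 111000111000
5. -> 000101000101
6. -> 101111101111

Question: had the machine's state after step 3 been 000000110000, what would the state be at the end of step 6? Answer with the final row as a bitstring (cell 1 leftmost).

000100000010

state after step 3 := 000000110000
4. -> 000001001000
5. -> 000011111100
6. -> 000100000010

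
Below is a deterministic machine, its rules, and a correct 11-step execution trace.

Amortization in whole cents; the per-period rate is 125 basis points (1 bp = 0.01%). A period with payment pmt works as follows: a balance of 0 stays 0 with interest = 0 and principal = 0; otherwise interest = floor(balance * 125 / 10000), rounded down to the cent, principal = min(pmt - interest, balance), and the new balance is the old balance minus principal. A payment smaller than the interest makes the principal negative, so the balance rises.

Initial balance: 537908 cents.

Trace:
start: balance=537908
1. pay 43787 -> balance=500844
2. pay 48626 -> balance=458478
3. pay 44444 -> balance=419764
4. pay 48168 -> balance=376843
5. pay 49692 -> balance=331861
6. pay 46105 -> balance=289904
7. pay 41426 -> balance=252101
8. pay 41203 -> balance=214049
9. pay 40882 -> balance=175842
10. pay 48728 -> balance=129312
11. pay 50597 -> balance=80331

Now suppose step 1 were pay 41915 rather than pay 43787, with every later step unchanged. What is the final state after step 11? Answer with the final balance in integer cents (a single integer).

82449

(re-executing from step 1 with the substitution; state before step 1: balance=537908)
1. pay 41915 -> balance=502716
2. pay 48626 -> balance=460373
3. pay 44444 -> balance=421683
4. pay 48168 -> balance=378786
5. pay 49692 -> balance=333828
6. pay 46105 -> balance=291895
7. pay 41426 -> balance=254117
8. pay 41203 -> balance=216090
9. pay 40882 -> balance=177909
10. pay 48728 -> balance=131404
11. pay 50597 -> balance=82449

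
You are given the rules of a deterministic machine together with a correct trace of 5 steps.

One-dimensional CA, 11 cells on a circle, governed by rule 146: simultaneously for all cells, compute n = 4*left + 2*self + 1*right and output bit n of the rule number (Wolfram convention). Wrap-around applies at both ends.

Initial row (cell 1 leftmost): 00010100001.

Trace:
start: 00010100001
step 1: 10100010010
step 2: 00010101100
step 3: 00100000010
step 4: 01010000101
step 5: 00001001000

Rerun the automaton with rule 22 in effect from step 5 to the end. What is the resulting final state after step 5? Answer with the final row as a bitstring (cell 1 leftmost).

(re-executing step 5 under rule 22; state before step 5: 01010000101)
step 5: 01011001101

01011001101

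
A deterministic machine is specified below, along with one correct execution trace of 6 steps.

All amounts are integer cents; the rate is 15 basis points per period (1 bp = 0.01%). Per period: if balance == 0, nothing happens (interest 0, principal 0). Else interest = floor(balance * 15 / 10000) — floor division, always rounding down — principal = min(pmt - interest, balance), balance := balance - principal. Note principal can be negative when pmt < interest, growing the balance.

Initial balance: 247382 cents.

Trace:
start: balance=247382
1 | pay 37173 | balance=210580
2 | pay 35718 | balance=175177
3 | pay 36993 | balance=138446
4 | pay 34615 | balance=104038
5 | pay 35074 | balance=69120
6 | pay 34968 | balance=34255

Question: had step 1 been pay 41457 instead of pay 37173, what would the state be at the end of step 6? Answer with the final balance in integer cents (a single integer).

29940

(re-executing from step 1 with the substitution; state before step 1: balance=247382)
1 | pay 41457 | balance=206296
2 | pay 35718 | balance=170887
3 | pay 36993 | balance=134150
4 | pay 34615 | balance=99736
5 | pay 35074 | balance=64811
6 | pay 34968 | balance=29940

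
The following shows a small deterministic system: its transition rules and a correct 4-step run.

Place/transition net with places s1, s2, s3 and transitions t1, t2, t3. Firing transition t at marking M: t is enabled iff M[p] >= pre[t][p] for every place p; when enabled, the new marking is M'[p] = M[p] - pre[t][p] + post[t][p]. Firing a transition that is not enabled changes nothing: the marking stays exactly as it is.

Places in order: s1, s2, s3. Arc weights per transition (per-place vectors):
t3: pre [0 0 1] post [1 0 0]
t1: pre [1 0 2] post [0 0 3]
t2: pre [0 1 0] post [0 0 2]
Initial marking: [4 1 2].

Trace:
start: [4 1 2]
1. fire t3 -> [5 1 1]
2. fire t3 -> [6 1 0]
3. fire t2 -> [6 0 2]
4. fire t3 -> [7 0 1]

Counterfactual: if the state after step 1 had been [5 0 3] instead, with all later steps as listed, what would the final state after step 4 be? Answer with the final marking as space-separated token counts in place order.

7 0 1

state after step 1 := [5 0 3]
2. fire t3 -> [6 0 2]
3. fire t2 -> [6 0 2]
4. fire t3 -> [7 0 1]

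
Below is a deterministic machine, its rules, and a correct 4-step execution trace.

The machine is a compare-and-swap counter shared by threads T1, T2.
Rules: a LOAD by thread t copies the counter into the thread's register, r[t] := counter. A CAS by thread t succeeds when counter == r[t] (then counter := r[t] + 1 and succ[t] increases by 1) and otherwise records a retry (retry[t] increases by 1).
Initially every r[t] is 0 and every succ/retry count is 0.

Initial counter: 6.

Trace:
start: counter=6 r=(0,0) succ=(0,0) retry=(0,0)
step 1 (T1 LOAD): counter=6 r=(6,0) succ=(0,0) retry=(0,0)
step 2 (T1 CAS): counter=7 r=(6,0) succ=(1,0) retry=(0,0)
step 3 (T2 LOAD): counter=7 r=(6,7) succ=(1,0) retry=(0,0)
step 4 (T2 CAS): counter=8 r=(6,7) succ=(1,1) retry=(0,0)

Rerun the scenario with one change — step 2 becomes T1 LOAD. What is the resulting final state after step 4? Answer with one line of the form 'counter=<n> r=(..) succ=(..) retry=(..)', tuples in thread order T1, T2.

(re-executing from step 2 with the substitution; state before step 2: counter=6 r=(6,0) succ=(0,0) retry=(0,0))
step 2 (T1 LOAD): counter=6 r=(6,0) succ=(0,0) retry=(0,0)
step 3 (T2 LOAD): counter=6 r=(6,6) succ=(0,0) retry=(0,0)
step 4 (T2 CAS): counter=7 r=(6,6) succ=(0,1) retry=(0,0)

counter=7 r=(6,6) succ=(0,1) retry=(0,0)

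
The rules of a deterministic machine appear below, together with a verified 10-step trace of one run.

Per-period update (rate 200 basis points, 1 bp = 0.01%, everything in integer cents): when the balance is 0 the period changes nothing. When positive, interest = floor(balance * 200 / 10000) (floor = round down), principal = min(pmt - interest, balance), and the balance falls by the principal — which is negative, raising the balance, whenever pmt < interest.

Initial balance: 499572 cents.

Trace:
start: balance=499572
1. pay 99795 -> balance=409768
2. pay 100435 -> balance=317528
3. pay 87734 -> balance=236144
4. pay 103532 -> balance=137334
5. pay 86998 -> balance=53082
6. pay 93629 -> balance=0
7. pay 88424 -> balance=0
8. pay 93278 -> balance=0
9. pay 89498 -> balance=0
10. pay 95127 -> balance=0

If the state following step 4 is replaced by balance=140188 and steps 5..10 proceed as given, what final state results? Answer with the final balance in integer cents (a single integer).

0

state after step 4 := balance=140188
5. pay 86998 -> balance=55993
6. pay 93629 -> balance=0
7. pay 88424 -> balance=0
8. pay 93278 -> balance=0
9. pay 89498 -> balance=0
10. pay 95127 -> balance=0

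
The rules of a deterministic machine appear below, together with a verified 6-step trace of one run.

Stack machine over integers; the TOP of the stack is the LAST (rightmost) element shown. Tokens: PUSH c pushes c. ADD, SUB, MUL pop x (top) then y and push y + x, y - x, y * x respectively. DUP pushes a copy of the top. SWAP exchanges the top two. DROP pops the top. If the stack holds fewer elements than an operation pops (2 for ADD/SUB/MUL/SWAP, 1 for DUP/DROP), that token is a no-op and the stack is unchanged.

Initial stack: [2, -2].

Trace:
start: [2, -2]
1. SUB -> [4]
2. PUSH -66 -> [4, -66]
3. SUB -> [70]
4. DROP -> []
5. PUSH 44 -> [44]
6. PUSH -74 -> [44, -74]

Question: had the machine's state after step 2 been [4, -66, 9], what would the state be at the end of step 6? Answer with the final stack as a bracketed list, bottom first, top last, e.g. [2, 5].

state after step 2 := [4, -66, 9]
3. SUB -> [4, -75]
4. DROP -> [4]
5. PUSH 44 -> [4, 44]
6. PUSH -74 -> [4, 44, -74]

[4, 44, -74]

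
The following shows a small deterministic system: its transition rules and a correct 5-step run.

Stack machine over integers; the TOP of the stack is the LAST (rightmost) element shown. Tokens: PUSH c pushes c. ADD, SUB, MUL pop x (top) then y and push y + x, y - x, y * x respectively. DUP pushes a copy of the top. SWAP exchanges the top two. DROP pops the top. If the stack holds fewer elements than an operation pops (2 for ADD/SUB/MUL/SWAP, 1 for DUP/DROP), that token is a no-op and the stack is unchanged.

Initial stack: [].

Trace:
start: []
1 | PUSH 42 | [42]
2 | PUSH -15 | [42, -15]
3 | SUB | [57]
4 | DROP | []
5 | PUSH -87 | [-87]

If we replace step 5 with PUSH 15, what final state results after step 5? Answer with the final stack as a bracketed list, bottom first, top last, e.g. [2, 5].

(re-executing from step 5 with the substitution; state before step 5: [])
5 | PUSH 15 | [15]

[15]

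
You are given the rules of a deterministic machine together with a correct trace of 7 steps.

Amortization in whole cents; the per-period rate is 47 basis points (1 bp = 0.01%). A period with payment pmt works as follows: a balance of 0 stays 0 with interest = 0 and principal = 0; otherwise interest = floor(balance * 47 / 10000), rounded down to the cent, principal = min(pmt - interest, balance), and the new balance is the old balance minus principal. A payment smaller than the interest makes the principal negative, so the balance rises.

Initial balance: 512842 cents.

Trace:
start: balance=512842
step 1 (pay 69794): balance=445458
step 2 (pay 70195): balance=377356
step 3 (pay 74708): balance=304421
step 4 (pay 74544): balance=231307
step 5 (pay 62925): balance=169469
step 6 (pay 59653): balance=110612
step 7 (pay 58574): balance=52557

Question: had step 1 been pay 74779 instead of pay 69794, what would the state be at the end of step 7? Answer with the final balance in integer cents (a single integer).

47431

(re-executing from step 1 with the substitution; state before step 1: balance=512842)
step 1 (pay 74779): balance=440473
step 2 (pay 70195): balance=372348
step 3 (pay 74708): balance=299390
step 4 (pay 74544): balance=226253
step 5 (pay 62925): balance=164391
step 6 (pay 59653): balance=105510
step 7 (pay 58574): balance=47431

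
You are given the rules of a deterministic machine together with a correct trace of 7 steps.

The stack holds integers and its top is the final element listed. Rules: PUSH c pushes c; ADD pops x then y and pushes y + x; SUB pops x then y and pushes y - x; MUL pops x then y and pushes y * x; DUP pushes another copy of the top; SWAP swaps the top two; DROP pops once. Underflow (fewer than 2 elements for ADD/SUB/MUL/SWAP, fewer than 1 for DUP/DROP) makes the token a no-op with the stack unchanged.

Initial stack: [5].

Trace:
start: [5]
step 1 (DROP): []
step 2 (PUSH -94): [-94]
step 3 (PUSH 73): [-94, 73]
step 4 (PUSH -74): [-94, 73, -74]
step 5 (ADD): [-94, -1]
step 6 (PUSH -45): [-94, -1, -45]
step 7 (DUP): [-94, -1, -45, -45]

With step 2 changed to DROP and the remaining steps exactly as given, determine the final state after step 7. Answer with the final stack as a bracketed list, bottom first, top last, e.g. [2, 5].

[-1, -45, -45]

(re-executing from step 2 with the substitution; state before step 2: [])
step 2 (DROP): []
step 3 (PUSH 73): [73]
step 4 (PUSH -74): [73, -74]
step 5 (ADD): [-1]
step 6 (PUSH -45): [-1, -45]
step 7 (DUP): [-1, -45, -45]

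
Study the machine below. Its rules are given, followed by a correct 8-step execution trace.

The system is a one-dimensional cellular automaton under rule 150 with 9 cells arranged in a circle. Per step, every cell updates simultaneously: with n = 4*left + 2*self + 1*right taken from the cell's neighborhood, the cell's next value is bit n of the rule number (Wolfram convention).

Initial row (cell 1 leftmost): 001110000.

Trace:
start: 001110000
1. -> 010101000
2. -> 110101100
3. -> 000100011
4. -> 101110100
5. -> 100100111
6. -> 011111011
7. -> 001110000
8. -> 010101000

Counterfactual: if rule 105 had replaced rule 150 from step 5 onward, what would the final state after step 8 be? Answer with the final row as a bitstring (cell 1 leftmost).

(re-executing steps 5..8 under rule 105; state before step 5: 101110100)
5. -> 011011000
6. -> 011111011
7. -> 110001111
8. -> 010101000

010101000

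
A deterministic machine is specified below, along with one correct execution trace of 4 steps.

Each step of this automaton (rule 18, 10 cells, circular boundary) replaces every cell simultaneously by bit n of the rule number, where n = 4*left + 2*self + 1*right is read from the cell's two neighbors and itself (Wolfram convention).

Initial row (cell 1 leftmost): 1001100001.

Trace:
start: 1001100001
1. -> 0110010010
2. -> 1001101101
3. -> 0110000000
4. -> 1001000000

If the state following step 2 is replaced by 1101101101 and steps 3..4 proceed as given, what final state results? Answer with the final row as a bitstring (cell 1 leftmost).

state after step 2 := 1101101101
3. -> 0000000000
4. -> 0000000000

0000000000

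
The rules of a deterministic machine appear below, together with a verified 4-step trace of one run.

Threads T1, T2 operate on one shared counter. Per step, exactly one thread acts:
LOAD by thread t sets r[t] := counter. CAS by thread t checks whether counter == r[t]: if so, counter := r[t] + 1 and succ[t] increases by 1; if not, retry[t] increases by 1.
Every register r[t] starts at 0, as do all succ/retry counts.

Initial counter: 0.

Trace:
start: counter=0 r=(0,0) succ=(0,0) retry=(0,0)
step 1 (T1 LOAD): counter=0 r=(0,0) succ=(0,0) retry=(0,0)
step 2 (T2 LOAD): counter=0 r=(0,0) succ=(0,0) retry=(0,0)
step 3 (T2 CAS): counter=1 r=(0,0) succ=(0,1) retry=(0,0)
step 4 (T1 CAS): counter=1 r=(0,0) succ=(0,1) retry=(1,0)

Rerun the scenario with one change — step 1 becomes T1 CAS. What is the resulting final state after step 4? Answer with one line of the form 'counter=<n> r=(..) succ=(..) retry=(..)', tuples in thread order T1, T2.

(re-executing from step 1 with the substitution; state before step 1: counter=0 r=(0,0) succ=(0,0) retry=(0,0))
step 1 (T1 CAS): counter=1 r=(0,0) succ=(1,0) retry=(0,0)
step 2 (T2 LOAD): counter=1 r=(0,1) succ=(1,0) retry=(0,0)
step 3 (T2 CAS): counter=2 r=(0,1) succ=(1,1) retry=(0,0)
step 4 (T1 CAS): counter=2 r=(0,1) succ=(1,1) retry=(1,0)

counter=2 r=(0,1) succ=(1,1) retry=(1,0)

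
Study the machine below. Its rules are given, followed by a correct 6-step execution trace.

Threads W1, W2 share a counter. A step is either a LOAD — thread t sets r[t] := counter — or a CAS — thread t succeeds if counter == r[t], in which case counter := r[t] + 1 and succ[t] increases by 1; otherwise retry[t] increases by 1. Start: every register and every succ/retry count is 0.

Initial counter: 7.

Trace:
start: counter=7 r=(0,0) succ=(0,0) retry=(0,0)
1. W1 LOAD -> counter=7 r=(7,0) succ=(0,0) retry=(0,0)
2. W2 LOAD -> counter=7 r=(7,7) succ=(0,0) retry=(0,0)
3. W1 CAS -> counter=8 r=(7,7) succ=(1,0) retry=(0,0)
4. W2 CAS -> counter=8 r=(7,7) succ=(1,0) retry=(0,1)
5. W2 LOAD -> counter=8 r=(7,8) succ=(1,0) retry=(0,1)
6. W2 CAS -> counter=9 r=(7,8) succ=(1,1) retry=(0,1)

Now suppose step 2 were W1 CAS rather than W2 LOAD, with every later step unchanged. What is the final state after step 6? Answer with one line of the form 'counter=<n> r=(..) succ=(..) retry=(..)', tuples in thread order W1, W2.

counter=9 r=(7,8) succ=(1,1) retry=(1,1)

(re-executing from step 2 with the substitution; state before step 2: counter=7 r=(7,0) succ=(0,0) retry=(0,0))
2. W1 CAS -> counter=8 r=(7,0) succ=(1,0) retry=(0,0)
3. W1 CAS -> counter=8 r=(7,0) succ=(1,0) retry=(1,0)
4. W2 CAS -> counter=8 r=(7,0) succ=(1,0) retry=(1,1)
5. W2 LOAD -> counter=8 r=(7,8) succ=(1,0) retry=(1,1)
6. W2 CAS -> counter=9 r=(7,8) succ=(1,1) retry=(1,1)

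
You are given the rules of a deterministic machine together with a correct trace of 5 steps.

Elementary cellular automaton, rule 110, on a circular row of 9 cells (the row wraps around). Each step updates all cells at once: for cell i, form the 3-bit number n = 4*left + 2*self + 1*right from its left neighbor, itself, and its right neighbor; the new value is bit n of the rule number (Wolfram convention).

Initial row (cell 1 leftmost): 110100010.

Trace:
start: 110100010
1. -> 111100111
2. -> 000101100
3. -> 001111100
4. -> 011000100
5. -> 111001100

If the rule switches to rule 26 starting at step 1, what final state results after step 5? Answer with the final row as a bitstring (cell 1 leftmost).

(re-executing steps 1..5 under rule 26; state before step 1: 110100010)
1. -> 100010100
2. -> 010100011
3. -> 000010110
4. -> 000100101
5. -> 101011000

101011000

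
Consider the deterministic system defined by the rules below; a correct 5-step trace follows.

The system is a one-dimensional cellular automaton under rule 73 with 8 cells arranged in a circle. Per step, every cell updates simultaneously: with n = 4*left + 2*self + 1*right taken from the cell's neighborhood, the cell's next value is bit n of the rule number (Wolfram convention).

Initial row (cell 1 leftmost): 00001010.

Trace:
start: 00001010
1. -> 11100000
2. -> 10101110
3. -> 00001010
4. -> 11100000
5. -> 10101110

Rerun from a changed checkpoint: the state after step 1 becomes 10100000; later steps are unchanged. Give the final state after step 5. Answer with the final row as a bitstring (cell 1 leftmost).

00001110

state after step 1 := 10100000
2. -> 00001110
3. -> 11101010
4. -> 10100000
5. -> 00001110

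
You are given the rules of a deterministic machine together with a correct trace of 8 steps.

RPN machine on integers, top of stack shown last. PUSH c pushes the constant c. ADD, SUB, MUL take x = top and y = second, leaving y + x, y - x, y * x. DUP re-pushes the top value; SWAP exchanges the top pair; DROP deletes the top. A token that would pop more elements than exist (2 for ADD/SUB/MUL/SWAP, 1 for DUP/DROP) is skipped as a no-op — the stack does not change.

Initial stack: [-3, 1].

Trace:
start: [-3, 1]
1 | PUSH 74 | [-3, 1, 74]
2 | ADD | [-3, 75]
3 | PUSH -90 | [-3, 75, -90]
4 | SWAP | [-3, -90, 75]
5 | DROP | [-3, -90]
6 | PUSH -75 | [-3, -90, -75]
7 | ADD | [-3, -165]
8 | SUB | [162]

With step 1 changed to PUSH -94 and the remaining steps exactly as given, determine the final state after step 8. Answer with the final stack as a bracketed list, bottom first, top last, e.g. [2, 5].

[162]

(re-executing from step 1 with the substitution; state before step 1: [-3, 1])
1 | PUSH -94 | [-3, 1, -94]
2 | ADD | [-3, -93]
3 | PUSH -90 | [-3, -93, -90]
4 | SWAP | [-3, -90, -93]
5 | DROP | [-3, -90]
6 | PUSH -75 | [-3, -90, -75]
7 | ADD | [-3, -165]
8 | SUB | [162]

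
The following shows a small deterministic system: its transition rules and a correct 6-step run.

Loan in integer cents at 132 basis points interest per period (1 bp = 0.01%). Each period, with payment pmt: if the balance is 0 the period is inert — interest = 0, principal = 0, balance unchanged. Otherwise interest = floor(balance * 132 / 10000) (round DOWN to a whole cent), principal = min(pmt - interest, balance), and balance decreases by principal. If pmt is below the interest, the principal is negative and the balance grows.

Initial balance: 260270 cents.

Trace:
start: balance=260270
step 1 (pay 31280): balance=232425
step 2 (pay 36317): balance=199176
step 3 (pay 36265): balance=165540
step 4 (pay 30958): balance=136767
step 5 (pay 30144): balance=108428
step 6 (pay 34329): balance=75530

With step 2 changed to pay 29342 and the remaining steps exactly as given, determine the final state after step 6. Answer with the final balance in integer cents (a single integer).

(re-executing from step 2 with the substitution; state before step 2: balance=232425)
step 2 (pay 29342): balance=206151
step 3 (pay 36265): balance=172607
step 4 (pay 30958): balance=143927
step 5 (pay 30144): balance=115682
step 6 (pay 34329): balance=82880

82880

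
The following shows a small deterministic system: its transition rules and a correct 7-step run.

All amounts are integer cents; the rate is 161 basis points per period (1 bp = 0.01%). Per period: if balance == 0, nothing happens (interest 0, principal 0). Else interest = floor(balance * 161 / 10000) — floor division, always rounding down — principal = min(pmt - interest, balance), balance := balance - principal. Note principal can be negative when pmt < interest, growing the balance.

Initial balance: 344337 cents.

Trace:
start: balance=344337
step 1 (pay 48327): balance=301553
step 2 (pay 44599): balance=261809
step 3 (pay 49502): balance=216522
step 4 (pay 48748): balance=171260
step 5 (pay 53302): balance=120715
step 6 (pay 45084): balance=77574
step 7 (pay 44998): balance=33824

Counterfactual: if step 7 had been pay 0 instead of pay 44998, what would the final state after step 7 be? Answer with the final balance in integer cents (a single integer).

(re-executing from step 7 with the substitution; state before step 7: balance=77574)
step 7 (pay 0): balance=78822

78822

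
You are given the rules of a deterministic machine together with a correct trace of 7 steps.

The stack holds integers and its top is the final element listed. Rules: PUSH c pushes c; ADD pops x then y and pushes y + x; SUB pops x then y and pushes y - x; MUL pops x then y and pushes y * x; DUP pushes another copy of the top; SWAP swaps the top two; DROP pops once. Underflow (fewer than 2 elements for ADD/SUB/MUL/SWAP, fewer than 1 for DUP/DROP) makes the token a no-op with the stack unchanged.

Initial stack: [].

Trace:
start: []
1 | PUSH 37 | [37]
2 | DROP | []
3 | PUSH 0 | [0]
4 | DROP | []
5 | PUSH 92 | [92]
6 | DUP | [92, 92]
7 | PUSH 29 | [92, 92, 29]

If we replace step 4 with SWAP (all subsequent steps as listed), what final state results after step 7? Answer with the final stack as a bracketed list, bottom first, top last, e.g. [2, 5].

(re-executing from step 4 with the substitution; state before step 4: [0])
4 | SWAP | [0]
5 | PUSH 92 | [0, 92]
6 | DUP | [0, 92, 92]
7 | PUSH 29 | [0, 92, 92, 29]

[0, 92, 92, 29]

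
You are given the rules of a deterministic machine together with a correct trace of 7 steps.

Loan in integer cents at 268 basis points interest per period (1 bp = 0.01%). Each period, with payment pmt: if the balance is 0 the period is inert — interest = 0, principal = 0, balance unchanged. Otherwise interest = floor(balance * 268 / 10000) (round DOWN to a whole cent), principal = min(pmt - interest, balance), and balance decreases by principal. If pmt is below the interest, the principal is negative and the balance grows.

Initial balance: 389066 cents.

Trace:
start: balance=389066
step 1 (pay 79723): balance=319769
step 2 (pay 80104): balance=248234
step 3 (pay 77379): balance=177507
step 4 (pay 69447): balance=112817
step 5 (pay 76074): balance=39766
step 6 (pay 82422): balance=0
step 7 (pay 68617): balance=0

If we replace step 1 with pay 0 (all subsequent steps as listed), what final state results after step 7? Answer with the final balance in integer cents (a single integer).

(re-executing from step 1 with the substitution; state before step 1: balance=389066)
step 1 (pay 0): balance=399492
step 2 (pay 80104): balance=330094
step 3 (pay 77379): balance=261561
step 4 (pay 69447): balance=199123
step 5 (pay 76074): balance=128385
step 6 (pay 82422): balance=49403
step 7 (pay 68617): balance=0

0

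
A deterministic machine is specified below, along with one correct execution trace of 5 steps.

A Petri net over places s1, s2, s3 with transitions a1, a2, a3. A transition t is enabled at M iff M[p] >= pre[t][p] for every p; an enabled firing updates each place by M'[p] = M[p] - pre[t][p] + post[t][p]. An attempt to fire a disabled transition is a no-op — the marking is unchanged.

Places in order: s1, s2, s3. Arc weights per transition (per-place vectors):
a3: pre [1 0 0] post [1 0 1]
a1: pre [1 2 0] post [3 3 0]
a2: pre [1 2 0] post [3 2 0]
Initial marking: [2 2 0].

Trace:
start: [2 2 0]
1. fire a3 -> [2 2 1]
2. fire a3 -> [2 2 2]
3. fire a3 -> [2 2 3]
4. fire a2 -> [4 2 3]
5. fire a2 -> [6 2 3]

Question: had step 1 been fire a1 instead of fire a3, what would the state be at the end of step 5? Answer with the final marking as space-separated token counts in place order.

(re-executing from step 1 with the substitution; state before step 1: [2 2 0])
1. fire a1 -> [4 3 0]
2. fire a3 -> [4 3 1]
3. fire a3 -> [4 3 2]
4. fire a2 -> [6 3 2]
5. fire a2 -> [8 3 2]

8 3 2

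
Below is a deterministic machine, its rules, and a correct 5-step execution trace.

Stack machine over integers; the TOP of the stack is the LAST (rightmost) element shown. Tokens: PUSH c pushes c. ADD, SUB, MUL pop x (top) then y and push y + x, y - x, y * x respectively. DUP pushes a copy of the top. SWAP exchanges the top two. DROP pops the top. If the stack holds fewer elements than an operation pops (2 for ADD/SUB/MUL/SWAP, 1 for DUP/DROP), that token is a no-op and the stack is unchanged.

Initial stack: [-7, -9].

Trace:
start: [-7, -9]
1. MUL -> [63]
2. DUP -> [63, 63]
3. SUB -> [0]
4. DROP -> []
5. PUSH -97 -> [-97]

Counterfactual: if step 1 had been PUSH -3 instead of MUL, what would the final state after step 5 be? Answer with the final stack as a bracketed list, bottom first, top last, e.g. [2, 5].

(re-executing from step 1 with the substitution; state before step 1: [-7, -9])
1. PUSH -3 -> [-7, -9, -3]
2. DUP -> [-7, -9, -3, -3]
3. SUB -> [-7, -9, 0]
4. DROP -> [-7, -9]
5. PUSH -97 -> [-7, -9, -97]

[-7, -9, -97]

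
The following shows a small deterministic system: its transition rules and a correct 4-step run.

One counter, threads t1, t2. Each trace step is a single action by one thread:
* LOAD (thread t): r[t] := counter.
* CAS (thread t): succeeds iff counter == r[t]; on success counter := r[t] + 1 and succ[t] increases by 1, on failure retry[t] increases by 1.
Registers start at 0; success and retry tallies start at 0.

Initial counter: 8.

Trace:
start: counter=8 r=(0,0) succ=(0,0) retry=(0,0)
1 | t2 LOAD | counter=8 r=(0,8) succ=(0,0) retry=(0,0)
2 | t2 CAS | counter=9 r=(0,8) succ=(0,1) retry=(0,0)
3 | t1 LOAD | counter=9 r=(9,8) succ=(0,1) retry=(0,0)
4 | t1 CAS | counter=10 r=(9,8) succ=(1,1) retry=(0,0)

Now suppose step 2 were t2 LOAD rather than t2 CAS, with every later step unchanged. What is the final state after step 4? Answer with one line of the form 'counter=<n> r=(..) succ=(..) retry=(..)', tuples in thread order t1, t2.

(re-executing from step 2 with the substitution; state before step 2: counter=8 r=(0,8) succ=(0,0) retry=(0,0))
2 | t2 LOAD | counter=8 r=(0,8) succ=(0,0) retry=(0,0)
3 | t1 LOAD | counter=8 r=(8,8) succ=(0,0) retry=(0,0)
4 | t1 CAS | counter=9 r=(8,8) succ=(1,0) retry=(0,0)

counter=9 r=(8,8) succ=(1,0) retry=(0,0)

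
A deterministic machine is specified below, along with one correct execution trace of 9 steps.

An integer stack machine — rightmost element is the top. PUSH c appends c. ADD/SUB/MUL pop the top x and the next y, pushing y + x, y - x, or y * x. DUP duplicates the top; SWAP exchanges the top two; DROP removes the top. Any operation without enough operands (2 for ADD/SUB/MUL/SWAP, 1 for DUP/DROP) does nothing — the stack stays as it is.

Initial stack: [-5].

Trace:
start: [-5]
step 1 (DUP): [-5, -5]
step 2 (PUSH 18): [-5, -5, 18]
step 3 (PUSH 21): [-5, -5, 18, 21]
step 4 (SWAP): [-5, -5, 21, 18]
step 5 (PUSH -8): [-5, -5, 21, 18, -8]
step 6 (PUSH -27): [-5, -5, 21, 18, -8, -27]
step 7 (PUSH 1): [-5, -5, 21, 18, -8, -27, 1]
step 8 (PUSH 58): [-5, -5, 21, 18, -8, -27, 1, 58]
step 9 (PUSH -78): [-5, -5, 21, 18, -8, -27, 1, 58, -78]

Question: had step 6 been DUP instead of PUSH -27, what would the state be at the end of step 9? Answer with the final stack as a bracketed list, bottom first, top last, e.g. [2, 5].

[-5, -5, 21, 18, -8, -8, 1, 58, -78]

(re-executing from step 6 with the substitution; state before step 6: [-5, -5, 21, 18, -8])
step 6 (DUP): [-5, -5, 21, 18, -8, -8]
step 7 (PUSH 1): [-5, -5, 21, 18, -8, -8, 1]
step 8 (PUSH 58): [-5, -5, 21, 18, -8, -8, 1, 58]
step 9 (PUSH -78): [-5, -5, 21, 18, -8, -8, 1, 58, -78]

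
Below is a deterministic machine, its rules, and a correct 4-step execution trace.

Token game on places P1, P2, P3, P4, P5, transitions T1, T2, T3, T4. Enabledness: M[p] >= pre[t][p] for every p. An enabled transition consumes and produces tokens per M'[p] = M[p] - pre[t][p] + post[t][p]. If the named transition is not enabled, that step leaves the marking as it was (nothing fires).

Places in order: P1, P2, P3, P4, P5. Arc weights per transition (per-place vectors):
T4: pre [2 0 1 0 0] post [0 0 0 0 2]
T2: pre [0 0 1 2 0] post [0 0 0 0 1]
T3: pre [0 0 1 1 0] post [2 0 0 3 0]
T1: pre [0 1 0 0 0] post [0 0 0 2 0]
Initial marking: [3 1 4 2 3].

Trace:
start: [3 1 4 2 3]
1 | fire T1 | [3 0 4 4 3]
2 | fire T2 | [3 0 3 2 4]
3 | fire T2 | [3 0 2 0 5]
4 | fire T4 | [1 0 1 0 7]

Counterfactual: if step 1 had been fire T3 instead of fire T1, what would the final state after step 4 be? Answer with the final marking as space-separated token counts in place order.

3 1 0 0 7

(re-executing from step 1 with the substitution; state before step 1: [3 1 4 2 3])
1 | fire T3 | [5 1 3 4 3]
2 | fire T2 | [5 1 2 2 4]
3 | fire T2 | [5 1 1 0 5]
4 | fire T4 | [3 1 0 0 7]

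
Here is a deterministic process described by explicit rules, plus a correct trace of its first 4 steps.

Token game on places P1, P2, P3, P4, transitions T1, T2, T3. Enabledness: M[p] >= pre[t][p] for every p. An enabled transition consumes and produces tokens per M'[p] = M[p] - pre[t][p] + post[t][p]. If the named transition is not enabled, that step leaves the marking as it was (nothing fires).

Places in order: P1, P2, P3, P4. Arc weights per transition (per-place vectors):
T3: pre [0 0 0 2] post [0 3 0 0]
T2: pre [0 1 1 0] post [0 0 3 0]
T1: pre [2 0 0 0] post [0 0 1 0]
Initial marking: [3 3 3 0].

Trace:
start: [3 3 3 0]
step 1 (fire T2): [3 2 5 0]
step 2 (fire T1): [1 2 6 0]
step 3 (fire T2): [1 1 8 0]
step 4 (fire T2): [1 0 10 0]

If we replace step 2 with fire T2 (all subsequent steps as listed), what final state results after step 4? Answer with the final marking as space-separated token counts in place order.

3 0 9 0

(re-executing from step 2 with the substitution; state before step 2: [3 2 5 0])
step 2 (fire T2): [3 1 7 0]
step 3 (fire T2): [3 0 9 0]
step 4 (fire T2): [3 0 9 0]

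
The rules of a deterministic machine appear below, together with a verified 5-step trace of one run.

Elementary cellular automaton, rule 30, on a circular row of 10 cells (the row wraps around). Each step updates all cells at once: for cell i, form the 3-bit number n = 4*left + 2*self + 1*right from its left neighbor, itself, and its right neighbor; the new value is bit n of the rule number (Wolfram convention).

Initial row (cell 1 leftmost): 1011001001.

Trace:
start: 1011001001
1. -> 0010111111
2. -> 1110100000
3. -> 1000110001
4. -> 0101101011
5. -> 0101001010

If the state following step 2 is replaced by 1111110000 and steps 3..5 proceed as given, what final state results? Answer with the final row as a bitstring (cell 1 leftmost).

0110110000

state after step 2 := 1111110000
3. -> 1000001001
4. -> 0100011111
5. -> 0110110000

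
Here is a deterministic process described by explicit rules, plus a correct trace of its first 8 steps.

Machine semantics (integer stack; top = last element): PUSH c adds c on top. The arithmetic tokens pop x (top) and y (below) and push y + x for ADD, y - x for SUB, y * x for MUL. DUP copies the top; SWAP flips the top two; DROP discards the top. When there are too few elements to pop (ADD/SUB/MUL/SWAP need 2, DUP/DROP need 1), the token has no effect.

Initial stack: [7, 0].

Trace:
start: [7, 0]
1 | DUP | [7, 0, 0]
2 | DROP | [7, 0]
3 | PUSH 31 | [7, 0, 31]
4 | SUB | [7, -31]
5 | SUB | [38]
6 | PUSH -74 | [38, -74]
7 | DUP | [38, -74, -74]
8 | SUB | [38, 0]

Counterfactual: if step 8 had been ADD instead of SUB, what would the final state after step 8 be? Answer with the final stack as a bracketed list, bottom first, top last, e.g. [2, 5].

(re-executing from step 8 with the substitution; state before step 8: [38, -74, -74])
8 | ADD | [38, -148]

[38, -148]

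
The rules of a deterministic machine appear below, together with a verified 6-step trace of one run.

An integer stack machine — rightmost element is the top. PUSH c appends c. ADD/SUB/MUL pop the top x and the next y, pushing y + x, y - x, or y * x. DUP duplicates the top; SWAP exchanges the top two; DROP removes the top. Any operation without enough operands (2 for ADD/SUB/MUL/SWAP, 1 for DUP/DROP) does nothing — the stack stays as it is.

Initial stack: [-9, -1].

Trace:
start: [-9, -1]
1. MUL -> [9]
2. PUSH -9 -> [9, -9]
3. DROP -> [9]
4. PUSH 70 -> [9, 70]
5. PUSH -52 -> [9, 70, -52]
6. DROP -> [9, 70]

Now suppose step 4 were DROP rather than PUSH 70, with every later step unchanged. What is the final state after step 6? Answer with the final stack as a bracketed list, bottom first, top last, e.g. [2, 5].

[]

(re-executing from step 4 with the substitution; state before step 4: [9])
4. DROP -> []
5. PUSH -52 -> [-52]
6. DROP -> []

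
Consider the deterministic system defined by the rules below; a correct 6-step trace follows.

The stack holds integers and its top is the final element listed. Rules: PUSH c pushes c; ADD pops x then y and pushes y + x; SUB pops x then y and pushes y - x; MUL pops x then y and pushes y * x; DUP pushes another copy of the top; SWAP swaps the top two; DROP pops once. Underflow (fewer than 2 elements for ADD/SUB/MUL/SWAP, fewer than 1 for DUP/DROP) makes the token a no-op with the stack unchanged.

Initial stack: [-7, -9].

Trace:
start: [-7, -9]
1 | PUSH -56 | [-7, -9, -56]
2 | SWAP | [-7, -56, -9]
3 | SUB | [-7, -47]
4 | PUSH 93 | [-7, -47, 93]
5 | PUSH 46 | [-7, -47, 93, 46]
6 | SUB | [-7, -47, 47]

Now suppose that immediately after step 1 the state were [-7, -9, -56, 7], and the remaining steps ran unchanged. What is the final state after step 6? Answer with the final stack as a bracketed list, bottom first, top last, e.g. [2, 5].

[-7, -9, 63, 47]

state after step 1 := [-7, -9, -56, 7]
2 | SWAP | [-7, -9, 7, -56]
3 | SUB | [-7, -9, 63]
4 | PUSH 93 | [-7, -9, 63, 93]
5 | PUSH 46 | [-7, -9, 63, 93, 46]
6 | SUB | [-7, -9, 63, 47]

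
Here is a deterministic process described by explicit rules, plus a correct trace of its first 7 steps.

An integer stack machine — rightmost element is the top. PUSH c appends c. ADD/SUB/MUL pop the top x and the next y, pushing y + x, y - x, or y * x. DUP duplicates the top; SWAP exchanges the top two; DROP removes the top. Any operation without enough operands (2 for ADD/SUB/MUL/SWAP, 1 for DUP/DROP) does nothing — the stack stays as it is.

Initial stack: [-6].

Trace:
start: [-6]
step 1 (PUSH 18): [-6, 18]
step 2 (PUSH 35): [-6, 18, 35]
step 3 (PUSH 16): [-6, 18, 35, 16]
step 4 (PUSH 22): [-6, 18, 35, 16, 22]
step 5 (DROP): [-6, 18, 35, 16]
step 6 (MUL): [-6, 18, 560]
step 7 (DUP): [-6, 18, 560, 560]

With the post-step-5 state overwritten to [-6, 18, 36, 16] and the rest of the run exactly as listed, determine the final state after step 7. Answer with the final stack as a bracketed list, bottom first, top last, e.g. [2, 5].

[-6, 18, 576, 576]

state after step 5 := [-6, 18, 36, 16]
step 6 (MUL): [-6, 18, 576]
step 7 (DUP): [-6, 18, 576, 576]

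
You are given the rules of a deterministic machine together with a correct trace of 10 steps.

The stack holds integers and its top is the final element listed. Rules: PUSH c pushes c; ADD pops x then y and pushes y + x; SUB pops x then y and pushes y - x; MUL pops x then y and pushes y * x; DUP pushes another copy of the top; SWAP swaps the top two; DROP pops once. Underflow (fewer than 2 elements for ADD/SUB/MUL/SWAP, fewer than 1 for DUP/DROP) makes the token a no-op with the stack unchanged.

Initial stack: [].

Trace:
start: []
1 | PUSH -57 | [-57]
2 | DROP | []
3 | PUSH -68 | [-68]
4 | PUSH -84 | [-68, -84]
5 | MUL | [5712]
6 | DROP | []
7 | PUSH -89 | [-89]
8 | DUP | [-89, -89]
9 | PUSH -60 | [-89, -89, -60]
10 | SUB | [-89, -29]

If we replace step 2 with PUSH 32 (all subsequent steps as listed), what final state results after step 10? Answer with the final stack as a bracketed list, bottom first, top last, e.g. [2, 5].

(re-executing from step 2 with the substitution; state before step 2: [-57])
2 | PUSH 32 | [-57, 32]
3 | PUSH -68 | [-57, 32, -68]
4 | PUSH -84 | [-57, 32, -68, -84]
5 | MUL | [-57, 32, 5712]
6 | DROP | [-57, 32]
7 | PUSH -89 | [-57, 32, -89]
8 | DUP | [-57, 32, -89, -89]
9 | PUSH -60 | [-57, 32, -89, -89, -60]
10 | SUB | [-57, 32, -89, -29]

[-57, 32, -89, -29]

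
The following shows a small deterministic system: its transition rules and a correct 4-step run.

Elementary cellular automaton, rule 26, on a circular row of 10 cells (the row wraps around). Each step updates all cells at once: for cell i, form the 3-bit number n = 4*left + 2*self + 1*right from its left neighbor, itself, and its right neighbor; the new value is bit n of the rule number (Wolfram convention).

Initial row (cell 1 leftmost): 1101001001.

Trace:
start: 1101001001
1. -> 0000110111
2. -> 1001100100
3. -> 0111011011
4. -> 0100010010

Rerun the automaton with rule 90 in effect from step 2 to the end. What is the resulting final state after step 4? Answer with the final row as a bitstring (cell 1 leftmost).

0001001011

(re-executing steps 2..4 under rule 90; state before step 2: 0000110111)
2. -> 1001110101
3. -> 1111010001
4. -> 0001001011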